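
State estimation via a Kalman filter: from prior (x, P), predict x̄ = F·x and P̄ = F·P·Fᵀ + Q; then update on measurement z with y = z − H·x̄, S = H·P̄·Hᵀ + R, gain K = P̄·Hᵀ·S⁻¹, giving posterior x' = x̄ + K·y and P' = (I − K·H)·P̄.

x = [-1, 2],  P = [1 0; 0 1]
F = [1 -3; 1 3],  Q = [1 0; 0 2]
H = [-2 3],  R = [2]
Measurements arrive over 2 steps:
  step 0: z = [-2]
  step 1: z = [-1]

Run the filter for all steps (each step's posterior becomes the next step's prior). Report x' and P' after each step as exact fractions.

step 0: x' = [-162/125, -181/125], P' = [317/125 196/125; 196/125 148/125]
step 1: x' = [36161/42497, 8107/42497], P' = [59417/42497 36784/42497; 36784/42497 32026/42497]

step 0: x̄ = F·x = [-7, 5]
step 0: P̄ = F·P·Fᵀ + Q = [11 -8; -8 12]
step 0: y = z − H·x̄ = [-31]
step 0: S = H·P̄·Hᵀ + R = [250]
step 0: K = P̄·Hᵀ·S⁻¹ = [-23/125; 26/125]
step 0: x' = x̄ + K·y = [-162/125, -181/125]
step 0: P' = (I − K·H)·P̄ = [317/125 196/125; 196/125 148/125]
step 1: x̄ = F·x = [381/125, -141/25]
step 1: P̄ = F·P·Fᵀ + Q = [598/125 -203/25; -203/25 123/5]
step 1: y = z − H·x̄ = [2752/125]
step 1: S = H·P̄·Hᵀ + R = [42497/125]
step 1: K = P̄·Hᵀ·S⁻¹ = [-4241/42497; 11255/42497]
step 1: x' = x̄ + K·y = [36161/42497, 8107/42497]
step 1: P' = (I − K·H)·P̄ = [59417/42497 36784/42497; 36784/42497 32026/42497]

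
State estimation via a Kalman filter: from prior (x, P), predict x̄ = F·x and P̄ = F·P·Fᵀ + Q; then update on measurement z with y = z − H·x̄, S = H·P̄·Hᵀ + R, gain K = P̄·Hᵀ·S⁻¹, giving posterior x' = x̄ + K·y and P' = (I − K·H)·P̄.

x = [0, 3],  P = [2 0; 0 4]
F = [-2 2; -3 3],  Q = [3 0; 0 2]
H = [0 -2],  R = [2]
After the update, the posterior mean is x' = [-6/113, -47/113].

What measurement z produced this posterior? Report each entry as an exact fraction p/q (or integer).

z = [1]

x̄ = F·x = [6, 9]
P̄ = F·P·Fᵀ + Q = [27 36; 36 56]
S = H·P̄·Hᵀ + R = [226]
K = P̄·Hᵀ·S⁻¹ = [-36/113; -56/113]
x' − x̄ = [-684/113, -1064/113] = K·y
y = (KᵀK)⁻¹·Kᵀ·(x' − x̄) = [19]
z = y + H·x̄ = [19] + [-18] = [1]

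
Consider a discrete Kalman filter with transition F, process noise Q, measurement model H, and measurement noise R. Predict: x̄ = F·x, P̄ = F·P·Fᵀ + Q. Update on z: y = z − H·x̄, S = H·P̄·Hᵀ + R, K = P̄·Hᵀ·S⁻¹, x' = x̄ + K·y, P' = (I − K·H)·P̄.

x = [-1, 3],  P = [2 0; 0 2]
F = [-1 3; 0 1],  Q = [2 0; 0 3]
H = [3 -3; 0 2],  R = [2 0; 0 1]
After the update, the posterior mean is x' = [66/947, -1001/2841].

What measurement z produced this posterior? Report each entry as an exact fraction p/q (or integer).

z = [1, -1]

x̄ = F·x = [10, 3]
P̄ = F·P·Fᵀ + Q = [22 6; 6 5]
S = H·P̄·Hᵀ + R = [137 6; 6 21]
K = P̄·Hᵀ·S⁻¹ = [312/947 452/947; 1/947 1352/2841]
x' − x̄ = [-9404/947, -9524/2841] = K·y
y = (KᵀK)⁻¹·Kᵀ·(x' − x̄) = [-20, -7]
z = y + H·x̄ = [-20, -7] + [21, 6] = [1, -1]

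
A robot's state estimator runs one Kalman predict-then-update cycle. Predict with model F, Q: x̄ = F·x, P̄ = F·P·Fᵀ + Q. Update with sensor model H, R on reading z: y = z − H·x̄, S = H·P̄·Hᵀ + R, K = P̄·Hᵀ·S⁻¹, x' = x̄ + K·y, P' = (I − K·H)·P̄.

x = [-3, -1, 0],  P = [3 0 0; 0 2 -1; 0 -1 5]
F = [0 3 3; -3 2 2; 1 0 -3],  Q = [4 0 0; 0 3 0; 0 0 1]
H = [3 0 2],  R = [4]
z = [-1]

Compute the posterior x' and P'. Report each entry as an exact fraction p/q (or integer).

x̄ = F·x = [-3, 7, -3]
P̄ = F·P·Fᵀ + Q = [49 30 -36; 30 50 -33; -36 -33 49]
y = z − H·x̄ = [14]
S = H·P̄·Hᵀ + R = [209]
K = P̄·Hᵀ·S⁻¹ = [75/209; 24/209; -10/209]
x' = x̄ + K·y = [423/209, 1799/209, -767/209]
P' = (I − K·H)·P̄ = [4616/209 4470/209 -6774/209; 4470/209 9874/209 -6657/209; -6774/209 -6657/209 10141/209]

x' = [423/209, 1799/209, -767/209]
P' = [4616/209 4470/209 -6774/209; 4470/209 9874/209 -6657/209; -6774/209 -6657/209 10141/209]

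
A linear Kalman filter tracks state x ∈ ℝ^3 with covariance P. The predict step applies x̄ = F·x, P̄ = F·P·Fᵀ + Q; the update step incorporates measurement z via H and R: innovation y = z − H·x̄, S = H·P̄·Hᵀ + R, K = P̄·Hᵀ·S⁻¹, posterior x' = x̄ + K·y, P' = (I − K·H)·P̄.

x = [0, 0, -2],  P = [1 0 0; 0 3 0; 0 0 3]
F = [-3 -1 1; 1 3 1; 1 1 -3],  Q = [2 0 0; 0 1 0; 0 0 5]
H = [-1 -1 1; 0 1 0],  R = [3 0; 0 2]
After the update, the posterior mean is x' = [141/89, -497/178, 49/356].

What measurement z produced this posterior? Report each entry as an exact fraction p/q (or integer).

z = [1, -3]

x̄ = F·x = [-2, -2, 6]
P̄ = F·P·Fᵀ + Q = [17 -9 -15; -9 32 1; -15 1 36]
S = H·P̄·Hᵀ + R = [98 -22; -22 34]
K = P̄·Hᵀ·S⁻¹ = [-245/712 -347/712; -11/712 663/712; 861/1424 599/1424]
x' − x̄ = [319/89, -141/178, -2087/356] = K·y
y = (KᵀK)⁻¹·Kᵀ·(x' − x̄) = [-9, -1]
z = y + H·x̄ = [-9, -1] + [10, -2] = [1, -3]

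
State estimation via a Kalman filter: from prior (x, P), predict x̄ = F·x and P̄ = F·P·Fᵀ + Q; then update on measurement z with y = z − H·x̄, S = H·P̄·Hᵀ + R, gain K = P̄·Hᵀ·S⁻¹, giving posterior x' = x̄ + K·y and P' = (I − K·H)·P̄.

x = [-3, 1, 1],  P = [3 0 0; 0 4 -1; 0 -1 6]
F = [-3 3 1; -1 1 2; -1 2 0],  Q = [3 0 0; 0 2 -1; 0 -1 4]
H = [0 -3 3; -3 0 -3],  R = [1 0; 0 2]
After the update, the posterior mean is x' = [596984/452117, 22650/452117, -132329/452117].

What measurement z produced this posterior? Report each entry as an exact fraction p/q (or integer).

x̄ = F·x = [13, 6, 5]
P̄ = F·P·Fᵀ + Q = [66 26 31; 26 29 6; 31 6 23]
S = H·P̄·Hᵀ + R = [361 -198; -198 1361]
K = P̄·Hᵀ·S⁻¹ = [-37203/452117 -102081/452117; -112917/452117 -48318/452117; 37335/452117 -48384/452117]
x' − x̄ = [-5280537/452117, -2690052/452117, -2392914/452117] = K·y
y = (KᵀK)⁻¹·Kᵀ·(x' − x̄) = [2, 51]
z = y + H·x̄ = [2, 51] + [-3, -54] = [-1, -3]

z = [-1, -3]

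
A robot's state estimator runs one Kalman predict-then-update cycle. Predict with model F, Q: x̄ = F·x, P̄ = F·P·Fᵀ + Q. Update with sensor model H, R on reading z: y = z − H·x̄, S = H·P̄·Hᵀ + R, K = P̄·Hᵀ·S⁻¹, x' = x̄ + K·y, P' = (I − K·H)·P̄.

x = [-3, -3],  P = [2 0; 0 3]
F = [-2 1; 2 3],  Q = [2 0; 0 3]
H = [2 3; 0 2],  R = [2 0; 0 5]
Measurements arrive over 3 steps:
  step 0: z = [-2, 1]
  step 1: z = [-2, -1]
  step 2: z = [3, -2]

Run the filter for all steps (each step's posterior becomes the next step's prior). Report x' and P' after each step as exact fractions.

step 0: x̄ = F·x = [3, -15]
step 0: P̄ = F·P·Fᵀ + Q = [13 1; 1 38]
step 0: y = z − H·x̄ = [37, 31]
step 0: S = H·P̄·Hᵀ + R = [408 232; 232 157]
step 0: K = P̄·Hᵀ·S⁻¹ = [4089/10232 -739/1279; 145/2558 512/1279]
step 0: x' = x̄ + K·y = [-1283/10232, -1261/2558]
step 0: P' = (I − K·H)·P̄ = [26259/10232 -3695/2558; -3695/2558 1280/1279]
step 1: x̄ = F·x = [-1239/5116, -8849/5116]
step 1: P̄ = F·P·Fᵀ + Q = [48715/2558 -3799/2558; -3799/2558 12633/2558]
step 1: y = z − H·x̄ = [18793/5116, 6291/2558]
step 1: S = H·P̄·Hᵀ + R = [268085/2558 30301/1279; 30301/1279 31661/1279]
step 1: K = P̄·Hᵀ·S⁻¹ = [2309709/5200577 -2834512/5200577; 151505/5200577 1930076/5200577]
step 1: x' = x̄ + K·y = [507825/10401154, -3692036/5200577]
step 1: P' = (I − K·H)·P̄ = [12939129/5200577 -7086280/5200577; -7086280/5200577 4825190/5200577]
step 2: x̄ = F·x = [-4199861/5200577, -10568283/5200577]
step 2: P̄ = F·P·Fᵀ + Q = [95327980/5200577 -8935826/5200577; -8935826/5200577 25749597/5200577]
step 2: y = z − H·x̄ = [55706302/5200577, 10735412/5200577]
step 2: S = H·P̄·Hᵀ + R = [516229535/5200577 118754278/5200577; 118754278/5200577 129001273/5200577]
step 2: K = P̄·Hᵀ·S⁻¹ = [4472387946/10093435523 -5515461608/10093435523; 296885695/10093435523 3756143924/10093435523]
step 2: x' = x̄ + K·y = [28369624109/10093435523, -9577423103/10093435523]
step 2: P' = (I − K·H)·P̄ = [25155368976/10093435523 -13788654020/10093435523; -13788654020/10093435523 9390359810/10093435523]

step 0: x' = [-1283/10232, -1261/2558], P' = [26259/10232 -3695/2558; -3695/2558 1280/1279]
step 1: x' = [507825/10401154, -3692036/5200577], P' = [12939129/5200577 -7086280/5200577; -7086280/5200577 4825190/5200577]
step 2: x' = [28369624109/10093435523, -9577423103/10093435523], P' = [25155368976/10093435523 -13788654020/10093435523; -13788654020/10093435523 9390359810/10093435523]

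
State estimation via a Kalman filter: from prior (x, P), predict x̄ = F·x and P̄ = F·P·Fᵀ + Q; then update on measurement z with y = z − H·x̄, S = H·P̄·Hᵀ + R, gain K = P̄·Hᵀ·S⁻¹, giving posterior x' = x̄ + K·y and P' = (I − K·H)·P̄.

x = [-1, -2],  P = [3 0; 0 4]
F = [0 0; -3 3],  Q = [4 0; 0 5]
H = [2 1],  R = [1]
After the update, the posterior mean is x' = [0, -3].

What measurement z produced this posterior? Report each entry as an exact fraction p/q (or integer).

z = [-3]

x̄ = F·x = [0, -3]
P̄ = F·P·Fᵀ + Q = [4 0; 0 68]
S = H·P̄·Hᵀ + R = [85]
K = P̄·Hᵀ·S⁻¹ = [8/85; 4/5]
x' − x̄ = [0, 0] = K·y
y = (KᵀK)⁻¹·Kᵀ·(x' − x̄) = [0]
z = y + H·x̄ = [0] + [-3] = [-3]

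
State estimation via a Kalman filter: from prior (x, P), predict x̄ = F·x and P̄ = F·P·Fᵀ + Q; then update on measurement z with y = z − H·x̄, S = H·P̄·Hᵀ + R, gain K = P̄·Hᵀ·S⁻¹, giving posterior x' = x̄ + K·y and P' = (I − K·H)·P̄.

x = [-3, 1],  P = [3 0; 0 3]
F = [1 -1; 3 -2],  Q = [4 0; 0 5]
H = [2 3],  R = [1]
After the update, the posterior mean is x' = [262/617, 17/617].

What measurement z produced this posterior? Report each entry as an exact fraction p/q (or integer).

x̄ = F·x = [-4, -11]
P̄ = F·P·Fᵀ + Q = [10 15; 15 44]
S = H·P̄·Hᵀ + R = [617]
K = P̄·Hᵀ·S⁻¹ = [65/617; 162/617]
x' − x̄ = [2730/617, 6804/617] = K·y
y = (KᵀK)⁻¹·Kᵀ·(x' − x̄) = [42]
z = y + H·x̄ = [42] + [-41] = [1]

z = [1]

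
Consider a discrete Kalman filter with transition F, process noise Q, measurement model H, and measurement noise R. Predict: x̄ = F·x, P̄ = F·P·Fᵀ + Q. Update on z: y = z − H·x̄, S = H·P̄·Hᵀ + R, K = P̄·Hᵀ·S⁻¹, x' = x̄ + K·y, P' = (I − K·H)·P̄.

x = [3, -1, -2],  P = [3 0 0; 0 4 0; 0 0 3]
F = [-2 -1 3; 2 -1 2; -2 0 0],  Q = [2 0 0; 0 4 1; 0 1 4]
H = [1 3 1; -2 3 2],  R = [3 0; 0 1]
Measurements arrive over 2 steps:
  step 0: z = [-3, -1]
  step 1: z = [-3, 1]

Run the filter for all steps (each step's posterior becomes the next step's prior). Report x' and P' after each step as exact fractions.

step 0: x̄ = F·x = [-11, 3, -6]
step 0: P̄ = F·P·Fᵀ + Q = [45 10 12; 10 32 -11; 12 -11 16]
step 0: y = z − H·x̄ = [5, -20]
step 0: S = H·P̄·Hᵀ + R = [370 101; 101 185]
step 0: K = P̄·Hᵀ·S⁻¹ = [19731/58249 -22107/58249; 391/1879 335/1879; 1600/58249 -8745/58249]
step 0: x' = x̄ + K·y = [-3224/1879, 892/1879, -5374/1879]
step 0: P' = (I − K·H)·P̄ = [108756/58249 -3167/1879 244968/58249; -3167/1879 4893/1879 -10339/1879; 244968/58249 -10339/1879 721359/58249]
step 1: x̄ = F·x = [-10566/1879, -18088/1879, 6448/1879]
step 1: P̄ = F·P·Fᵀ + Q = [5786166/58249 6137294/58249 -1231138/58249; 6137294/58249 7339627/58249 -1553001/58249; -1231138/58249 -1553001/58249 668020/58249]
step 1: y = z − H·x̄ = [52745/1879, 22115/1879]
step 1: S = H·P̄·Hᵀ + R = [97729058/58249 23431460/58249; 23431460/58249 9497200/58249]
step 1: K = P̄·Hᵀ·S⁻¹ = [49595451/162714850 -473662073/1627148500; 83358353/325429700 218052831/3254297000; -25260841/325429700 328312843/3254297000]
step 1: x' = x̄ + K·y = [-160549991/325429700, -1072285523/650859400, 1588133581/650859400]
step 1: P' = (I − K·H)·P̄ = [839133799/813574250 -1087893753/1627148500 3073277191/1627148500; -1087893753/1627148500 4495532791/3254297000 -8810060277/3254297000; 3073277191/1627148500 -8810060277/3254297000 19525801219/3254297000]

step 0: x' = [-3224/1879, 892/1879, -5374/1879], P' = [108756/58249 -3167/1879 244968/58249; -3167/1879 4893/1879 -10339/1879; 244968/58249 -10339/1879 721359/58249]
step 1: x' = [-160549991/325429700, -1072285523/650859400, 1588133581/650859400], P' = [839133799/813574250 -1087893753/1627148500 3073277191/1627148500; -1087893753/1627148500 4495532791/3254297000 -8810060277/3254297000; 3073277191/1627148500 -8810060277/3254297000 19525801219/3254297000]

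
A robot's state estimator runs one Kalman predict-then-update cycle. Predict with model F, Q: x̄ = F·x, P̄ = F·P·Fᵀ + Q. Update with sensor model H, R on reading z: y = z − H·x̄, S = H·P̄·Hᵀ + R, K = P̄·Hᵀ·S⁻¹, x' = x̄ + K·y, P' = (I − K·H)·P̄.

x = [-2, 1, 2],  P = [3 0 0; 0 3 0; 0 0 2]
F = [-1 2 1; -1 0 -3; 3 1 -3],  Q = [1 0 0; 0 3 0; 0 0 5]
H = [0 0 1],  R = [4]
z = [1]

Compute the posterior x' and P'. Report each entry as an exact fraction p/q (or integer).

x̄ = F·x = [6, -4, -11]
P̄ = F·P·Fᵀ + Q = [18 -3 -9; -3 24 9; -9 9 53]
y = z − H·x̄ = [12]
S = H·P̄·Hᵀ + R = [57]
K = P̄·Hᵀ·S⁻¹ = [-3/19; 3/19; 53/57]
x' = x̄ + K·y = [78/19, -40/19, 3/19]
P' = (I − K·H)·P̄ = [315/19 -30/19 -12/19; -30/19 429/19 12/19; -12/19 12/19 212/57]

x' = [78/19, -40/19, 3/19]
P' = [315/19 -30/19 -12/19; -30/19 429/19 12/19; -12/19 12/19 212/57]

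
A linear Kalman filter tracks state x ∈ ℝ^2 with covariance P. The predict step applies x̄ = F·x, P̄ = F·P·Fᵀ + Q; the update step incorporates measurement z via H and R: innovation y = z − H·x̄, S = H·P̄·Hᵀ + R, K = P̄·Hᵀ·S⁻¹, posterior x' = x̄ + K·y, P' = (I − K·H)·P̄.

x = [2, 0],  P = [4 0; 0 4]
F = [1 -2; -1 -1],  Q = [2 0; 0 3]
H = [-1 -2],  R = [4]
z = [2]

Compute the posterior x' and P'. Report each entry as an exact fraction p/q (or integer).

x̄ = F·x = [2, -2]
P̄ = F·P·Fᵀ + Q = [22 4; 4 11]
y = z − H·x̄ = [0]
S = H·P̄·Hᵀ + R = [86]
K = P̄·Hᵀ·S⁻¹ = [-15/43; -13/43]
x' = x̄ + K·y = [2, -2]
P' = (I − K·H)·P̄ = [496/43 -218/43; -218/43 135/43]

x' = [2, -2]
P' = [496/43 -218/43; -218/43 135/43]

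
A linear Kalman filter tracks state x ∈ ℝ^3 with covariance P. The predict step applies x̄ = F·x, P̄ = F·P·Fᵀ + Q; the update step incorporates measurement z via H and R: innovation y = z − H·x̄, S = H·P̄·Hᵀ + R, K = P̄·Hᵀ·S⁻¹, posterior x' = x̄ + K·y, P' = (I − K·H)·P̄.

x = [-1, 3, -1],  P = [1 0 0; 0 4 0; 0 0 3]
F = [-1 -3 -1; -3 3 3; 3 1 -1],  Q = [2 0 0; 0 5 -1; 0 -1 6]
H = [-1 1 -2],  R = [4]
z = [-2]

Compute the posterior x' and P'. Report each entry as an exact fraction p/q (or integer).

x' = [-193/55, 347/275, 899/275]
P' = [318/11 -714/55 -1128/55; -714/55 3486/275 3262/275; -1128/55 3262/275 4529/275]

x̄ = F·x = [-7, 9, 1]
P̄ = F·P·Fᵀ + Q = [42 -42 -12; -42 77 -7; -12 -7 22]
y = z − H·x̄ = [-16]
S = H·P̄·Hᵀ + R = [275]
K = P̄·Hᵀ·S⁻¹ = [-12/55; 133/275; -39/275]
x' = x̄ + K·y = [-193/55, 347/275, 899/275]
P' = (I − K·H)·P̄ = [318/11 -714/55 -1128/55; -714/55 3486/275 3262/275; -1128/55 3262/275 4529/275]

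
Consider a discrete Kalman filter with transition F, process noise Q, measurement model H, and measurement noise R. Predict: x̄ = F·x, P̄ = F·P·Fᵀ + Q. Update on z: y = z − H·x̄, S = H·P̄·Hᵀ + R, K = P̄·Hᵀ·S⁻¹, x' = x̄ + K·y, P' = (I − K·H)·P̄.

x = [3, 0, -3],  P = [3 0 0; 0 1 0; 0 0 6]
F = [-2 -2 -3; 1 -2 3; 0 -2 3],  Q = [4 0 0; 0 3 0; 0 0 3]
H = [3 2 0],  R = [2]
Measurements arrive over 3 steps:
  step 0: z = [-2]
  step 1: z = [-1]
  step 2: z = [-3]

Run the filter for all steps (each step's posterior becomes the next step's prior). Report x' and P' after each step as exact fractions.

step 0: x' = [433/126, -388/63, -1151/126], P' = [1637/63 -2428/63 -2215/63; -2428/63 3632/63 3314/63; -2215/63 3314/63 3554/63]
step 1: x' = [610939/93992, -7697629/751936, -3253361/375968], P' = [406020/11749 -2419879/46996 -1087639/23498; -2419879/46996 29031577/375968 13035805/187984; -1087639/23498 13035805/187984 6352377/93992]
step 2: x' = [-1648932095/739111144, 2749263407/1478222288, 3467735181/1478222288], P' = [2085949088/92388893 -3097640667/92388893 -2740298023/92388893; -3097640667/92388893 9291438501/184777786 8207155429/184777786; -2740298023/92388893 8207155429/184777786 8225517153/184777786]

step 0: x̄ = F·x = [3, -6, -9]
step 0: P̄ = F·P·Fᵀ + Q = [74 -56 -50; -56 64 58; -50 58 61]
step 0: y = z − H·x̄ = [1]
step 0: S = H·P̄·Hᵀ + R = [252]
step 0: K = P̄·Hᵀ·S⁻¹ = [55/126; -10/63; -17/126]
step 0: x' = x̄ + K·y = [433/126, -388/63, -1151/126]
step 0: P' = (I − K·H)·P̄ = [1637/63 -2428/63 -2215/63; -2428/63 3632/63 3314/63; -2215/63 3314/63 3554/63]
step 1: x̄ = F·x = [4139/126, -734/63, -1901/126]
step 1: P̄ = F·P·Fᵀ + Q = [47078/63 -5653/63 -13880/63; -5653/63 4994/63 4957/63; -13880/63 4957/63 6935/63]
step 1: y = z − H·x̄ = [-9607/126]
step 1: S = H·P̄·Hᵀ + R = [375968/63]
step 1: K = P̄·Hᵀ·S⁻¹ = [16241/46996; -6971/375968; -15863/187984]
step 1: x' = x̄ + K·y = [610939/93992, -7697629/751936, -3253361/375968]
step 1: P' = (I − K·H)·P̄ = [406020/11749 -2419879/46996 -1087639/23498; -2419879/46996 29031577/375968 13035805/187984; -1087639/23498 13035805/187984 6352377/93992]
step 2: x̄ = F·x = [1571275/46996, 190651/187984, -1031227/187984]
step 2: P̄ = F·P·Fᵀ + Q = [10857709/11749 -645081/11749 -2674439/11749; -645081/11749 1193493/23498 1153997/23498; -2674439/11749 1153997/23498 2067529/23498]
step 2: y = z − H·x̄ = [-9900277/93992]
step 2: S = H·P̄·Hᵀ + R = [92388893/11749]
step 2: K = P̄·Hᵀ·S⁻¹ = [31282965/92388893; -741750/92388893; -6869320/92388893]
step 2: x' = x̄ + K·y = [-1648932095/739111144, 2749263407/1478222288, 3467735181/1478222288]
step 2: P' = (I − K·H)·P̄ = [2085949088/92388893 -3097640667/92388893 -2740298023/92388893; -3097640667/92388893 9291438501/184777786 8207155429/184777786; -2740298023/92388893 8207155429/184777786 8225517153/184777786]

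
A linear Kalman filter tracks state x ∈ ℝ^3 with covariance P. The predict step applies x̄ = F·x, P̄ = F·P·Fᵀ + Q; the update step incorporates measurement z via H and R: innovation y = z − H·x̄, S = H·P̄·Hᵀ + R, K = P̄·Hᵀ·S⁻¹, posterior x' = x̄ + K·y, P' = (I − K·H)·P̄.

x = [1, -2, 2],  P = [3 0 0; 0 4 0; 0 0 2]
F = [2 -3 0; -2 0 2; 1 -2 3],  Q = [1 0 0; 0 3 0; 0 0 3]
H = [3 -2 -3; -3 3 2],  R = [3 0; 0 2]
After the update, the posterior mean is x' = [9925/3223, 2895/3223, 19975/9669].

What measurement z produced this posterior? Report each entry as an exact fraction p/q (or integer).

z = [2, -2]

x̄ = F·x = [8, 2, 11]
P̄ = F·P·Fᵀ + Q = [49 -12 30; -12 23 6; 30 6 40]
S = H·P̄·Hᵀ + R = [572 -627; -627 738]
K = P̄·Hᵀ·S⁻¹ = [-1927/3223 -593/879; -49/3223 128/879; -8660/9669 -1978/2637]
x' − x̄ = [-15859/3223, -3551/3223, -86384/9669] = K·y
y = (KᵀK)⁻¹·Kᵀ·(x' − x̄) = [15, -6]
z = y + H·x̄ = [15, -6] + [-13, 4] = [2, -2]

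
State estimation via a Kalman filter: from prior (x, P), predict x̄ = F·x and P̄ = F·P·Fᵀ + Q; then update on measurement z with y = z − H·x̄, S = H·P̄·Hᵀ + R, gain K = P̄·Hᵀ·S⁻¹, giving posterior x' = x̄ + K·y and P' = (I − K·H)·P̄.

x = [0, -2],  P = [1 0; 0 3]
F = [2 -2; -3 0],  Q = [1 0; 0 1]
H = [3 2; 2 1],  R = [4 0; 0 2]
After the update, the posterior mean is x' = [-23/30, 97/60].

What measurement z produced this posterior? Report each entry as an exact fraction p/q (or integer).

x̄ = F·x = [4, 0]
P̄ = F·P·Fᵀ + Q = [17 -6; -6 10]
S = H·P̄·Hᵀ + R = [125 80; 80 56]
K = P̄·Hᵀ·S⁻¹ = [-7/75 19/30; 34/75 -41/60]
x' − x̄ = [-143/30, 97/60] = K·y
y = (KᵀK)⁻¹·Kᵀ·(x' − x̄) = [-10, -9]
z = y + H·x̄ = [-10, -9] + [12, 8] = [2, -1]

z = [2, -1]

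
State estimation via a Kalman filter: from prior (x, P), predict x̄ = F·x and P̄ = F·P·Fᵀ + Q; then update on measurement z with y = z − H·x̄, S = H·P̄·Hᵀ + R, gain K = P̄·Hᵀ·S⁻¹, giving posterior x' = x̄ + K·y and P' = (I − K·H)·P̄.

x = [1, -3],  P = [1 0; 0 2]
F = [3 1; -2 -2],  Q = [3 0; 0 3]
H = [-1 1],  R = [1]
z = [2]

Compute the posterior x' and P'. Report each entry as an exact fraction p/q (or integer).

x̄ = F·x = [0, 4]
P̄ = F·P·Fᵀ + Q = [14 -10; -10 15]
y = z − H·x̄ = [-2]
S = H·P̄·Hᵀ + R = [50]
K = P̄·Hᵀ·S⁻¹ = [-12/25; 1/2]
x' = x̄ + K·y = [24/25, 3]
P' = (I − K·H)·P̄ = [62/25 2; 2 5/2]

x' = [24/25, 3]
P' = [62/25 2; 2 5/2]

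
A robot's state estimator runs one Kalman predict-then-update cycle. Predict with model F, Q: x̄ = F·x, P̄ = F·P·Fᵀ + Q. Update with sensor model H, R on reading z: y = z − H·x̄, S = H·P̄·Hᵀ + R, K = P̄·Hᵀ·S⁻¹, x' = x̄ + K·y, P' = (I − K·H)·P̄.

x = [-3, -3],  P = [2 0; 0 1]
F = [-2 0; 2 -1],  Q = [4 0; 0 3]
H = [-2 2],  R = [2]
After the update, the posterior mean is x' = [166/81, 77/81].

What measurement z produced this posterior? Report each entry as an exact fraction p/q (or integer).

z = [-2]

x̄ = F·x = [6, -3]
P̄ = F·P·Fᵀ + Q = [12 -8; -8 12]
S = H·P̄·Hᵀ + R = [162]
K = P̄·Hᵀ·S⁻¹ = [-20/81; 20/81]
x' − x̄ = [-320/81, 320/81] = K·y
y = (KᵀK)⁻¹·Kᵀ·(x' − x̄) = [16]
z = y + H·x̄ = [16] + [-18] = [-2]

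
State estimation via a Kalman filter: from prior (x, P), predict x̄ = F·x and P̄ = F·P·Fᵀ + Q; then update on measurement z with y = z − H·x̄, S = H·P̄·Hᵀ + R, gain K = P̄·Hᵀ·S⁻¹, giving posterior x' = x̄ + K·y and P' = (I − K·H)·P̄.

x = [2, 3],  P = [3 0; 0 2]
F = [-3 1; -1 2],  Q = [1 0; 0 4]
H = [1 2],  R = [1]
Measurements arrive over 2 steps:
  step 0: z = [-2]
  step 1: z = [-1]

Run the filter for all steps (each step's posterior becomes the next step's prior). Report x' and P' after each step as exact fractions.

step 0: x' = [-821/143, 271/143], P' = [1154/143 -549/143; -549/143 296/143]
step 1: x' = [95039/66274, -77855/66274], P' = [286259/66274 -128173/66274; -128173/66274 73141/66274]

step 0: x̄ = F·x = [-3, 4]
step 0: P̄ = F·P·Fᵀ + Q = [30 13; 13 15]
step 0: y = z − H·x̄ = [-7]
step 0: S = H·P̄·Hᵀ + R = [143]
step 0: K = P̄·Hᵀ·S⁻¹ = [56/143; 43/143]
step 0: x' = x̄ + K·y = [-821/143, 271/143]
step 0: P' = (I − K·H)·P̄ = [1154/143 -549/143; -549/143 296/143]
step 1: x̄ = F·x = [2734/143, 1363/143]
step 1: P̄ = F·P·Fᵀ + Q = [14119/143 7897/143; 7897/143 5106/143]
step 1: y = z − H·x̄ = [-431/11]
step 1: S = H·P̄·Hᵀ + R = [5098/11]
step 1: K = P̄·Hᵀ·S⁻¹ = [2301/5098; 1393/5098]
step 1: x' = x̄ + K·y = [95039/66274, -77855/66274]
step 1: P' = (I − K·H)·P̄ = [286259/66274 -128173/66274; -128173/66274 73141/66274]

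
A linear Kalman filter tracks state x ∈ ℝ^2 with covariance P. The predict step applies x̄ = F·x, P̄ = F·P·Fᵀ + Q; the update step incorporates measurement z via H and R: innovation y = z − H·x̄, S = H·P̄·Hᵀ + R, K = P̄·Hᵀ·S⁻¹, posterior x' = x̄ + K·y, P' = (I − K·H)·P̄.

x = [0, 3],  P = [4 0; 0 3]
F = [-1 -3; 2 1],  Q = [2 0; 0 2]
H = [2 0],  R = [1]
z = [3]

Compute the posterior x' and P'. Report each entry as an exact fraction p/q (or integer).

x̄ = F·x = [-9, 3]
P̄ = F·P·Fᵀ + Q = [33 -17; -17 21]
y = z − H·x̄ = [21]
S = H·P̄·Hᵀ + R = [133]
K = P̄·Hᵀ·S⁻¹ = [66/133; -34/133]
x' = x̄ + K·y = [27/19, -45/19]
P' = (I − K·H)·P̄ = [33/133 -17/133; -17/133 1637/133]

x' = [27/19, -45/19]
P' = [33/133 -17/133; -17/133 1637/133]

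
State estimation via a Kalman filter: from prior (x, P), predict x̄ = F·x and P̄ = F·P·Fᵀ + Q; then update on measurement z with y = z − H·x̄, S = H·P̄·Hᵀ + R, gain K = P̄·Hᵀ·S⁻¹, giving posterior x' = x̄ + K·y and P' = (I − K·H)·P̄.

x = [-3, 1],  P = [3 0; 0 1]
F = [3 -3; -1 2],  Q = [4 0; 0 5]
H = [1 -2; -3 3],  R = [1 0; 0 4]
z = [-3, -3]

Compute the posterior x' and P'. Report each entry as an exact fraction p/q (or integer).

x' = [9697/3629, 448/191]
P' = [6535/3629 225/191; 225/191 177/191]

x̄ = F·x = [-12, 5]
P̄ = F·P·Fᵀ + Q = [40 -15; -15 12]
y = z − H·x̄ = [19, -54]
S = H·P̄·Hᵀ + R = [149 -327; -327 742]
K = P̄·Hᵀ·S⁻¹ = [-2015/3629 -1695/3629; -129/191 -36/191]
x' = x̄ + K·y = [9697/3629, 448/191]
P' = (I − K·H)·P̄ = [6535/3629 225/191; 225/191 177/191]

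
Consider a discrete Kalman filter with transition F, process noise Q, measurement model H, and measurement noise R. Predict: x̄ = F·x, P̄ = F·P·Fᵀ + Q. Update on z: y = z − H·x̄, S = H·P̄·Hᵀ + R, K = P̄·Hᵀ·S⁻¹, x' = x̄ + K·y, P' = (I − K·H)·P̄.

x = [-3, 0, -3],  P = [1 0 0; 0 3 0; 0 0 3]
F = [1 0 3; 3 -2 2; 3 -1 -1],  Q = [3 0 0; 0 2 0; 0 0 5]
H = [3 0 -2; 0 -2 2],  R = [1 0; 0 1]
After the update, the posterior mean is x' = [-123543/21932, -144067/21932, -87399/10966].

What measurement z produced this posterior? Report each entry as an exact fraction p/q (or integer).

z = [-1, -3]

x̄ = F·x = [-12, -15, -6]
P̄ = F·P·Fᵀ + Q = [31 21 -6; 21 35 9; -6 9 20]
S = H·P̄·Hᵀ + R = [432 -206; -206 149]
K = P̄·Hᵀ·S⁻¹ = [4521/21932 -849/10966; -4007/21932 -6597/10966; -2055/10966 -611/5483]
x' − x̄ = [139641/21932, 184913/21932, -21603/10966] = K·y
y = (KᵀK)⁻¹·Kᵀ·(x' − x̄) = [23, -21]
z = y + H·x̄ = [23, -21] + [-24, 18] = [-1, -3]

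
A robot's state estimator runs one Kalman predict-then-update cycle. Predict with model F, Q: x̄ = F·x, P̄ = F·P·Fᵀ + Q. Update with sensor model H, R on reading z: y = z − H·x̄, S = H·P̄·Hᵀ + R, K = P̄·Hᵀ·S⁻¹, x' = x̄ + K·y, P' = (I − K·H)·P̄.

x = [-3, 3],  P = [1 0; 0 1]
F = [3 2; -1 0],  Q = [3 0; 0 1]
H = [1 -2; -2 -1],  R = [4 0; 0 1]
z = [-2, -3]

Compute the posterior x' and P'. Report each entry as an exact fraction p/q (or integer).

x̄ = F·x = [-3, 3]
P̄ = F·P·Fᵀ + Q = [16 -3; -3 2]
y = z − H·x̄ = [7, -6]
S = H·P̄·Hᵀ + R = [40 -37; -37 55]
K = P̄·Hᵀ·S⁻¹ = [137/831 -346/831; -79/277 -33/277]
x' = x̄ + K·y = [542/831, 476/277]
P' = (I − K·H)·P̄ = [248/831 -50/277; -50/277 133/277]

x' = [542/831, 476/277]
P' = [248/831 -50/277; -50/277 133/277]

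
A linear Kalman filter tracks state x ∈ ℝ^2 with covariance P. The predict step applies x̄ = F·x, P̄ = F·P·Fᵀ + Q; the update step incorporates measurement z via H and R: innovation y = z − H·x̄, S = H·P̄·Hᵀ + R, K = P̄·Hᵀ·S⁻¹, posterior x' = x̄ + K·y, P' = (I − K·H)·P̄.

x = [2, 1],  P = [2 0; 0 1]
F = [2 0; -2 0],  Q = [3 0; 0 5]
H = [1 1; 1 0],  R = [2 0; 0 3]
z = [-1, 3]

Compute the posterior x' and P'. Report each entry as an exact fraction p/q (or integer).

x̄ = F·x = [4, -4]
P̄ = F·P·Fᵀ + Q = [11 -8; -8 13]
y = z − H·x̄ = [-1, -1]
S = H·P̄·Hᵀ + R = [10 3; 3 14]
K = P̄·Hᵀ·S⁻¹ = [9/131 101/131; 94/131 -95/131]
x' = x̄ + K·y = [414/131, -523/131]
P' = (I − K·H)·P̄ = [303/131 -285/131; -285/131 473/131]

x' = [414/131, -523/131]
P' = [303/131 -285/131; -285/131 473/131]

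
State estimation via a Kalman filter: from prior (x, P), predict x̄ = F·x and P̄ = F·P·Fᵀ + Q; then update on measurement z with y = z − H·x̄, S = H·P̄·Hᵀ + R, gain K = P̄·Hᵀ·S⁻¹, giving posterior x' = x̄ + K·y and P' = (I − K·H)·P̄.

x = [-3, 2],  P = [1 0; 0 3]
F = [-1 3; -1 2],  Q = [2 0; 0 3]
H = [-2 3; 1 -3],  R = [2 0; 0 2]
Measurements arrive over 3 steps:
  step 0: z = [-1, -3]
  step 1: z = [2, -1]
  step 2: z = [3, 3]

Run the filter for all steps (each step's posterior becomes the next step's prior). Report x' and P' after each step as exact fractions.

step 0: x' = [798/181, 467/181], P' = [4404/1267 2218/1267; 2218/1267 1254/1267]
step 1: x' = [21943/20469, 20762/20469], P' = [37949/20469 37139/40938; 37139/40938 45149/81876]
step 2: x' = [-29350102/19595489, -14000507/19595489], P' = [34064432/19595489 16684974/19595489; 16684974/19595489 10279062/19595489]

step 0: x̄ = F·x = [9, 7]
step 0: P̄ = F·P·Fᵀ + Q = [30 19; 19 16]
step 0: y = z − H·x̄ = [-4, 9]
step 0: S = H·P̄·Hᵀ + R = [38 -33; -33 62]
step 0: K = P̄·Hᵀ·S⁻¹ = [-1077/1267 -1125/1267; -337/1267 -772/1267]
step 0: x' = x̄ + K·y = [798/181, 467/181]
step 0: P' = (I − K·H)·P̄ = [4404/1267 2218/1267; 2218/1267 1254/1267]
step 1: x̄ = F·x = [603/181, 136/181]
step 1: P̄ = F·P·Fᵀ + Q = [4916/1267 838/1267; 838/1267 4349/1267]
step 1: y = z − H·x̄ = [1160/181, -376/181]
step 1: S = H·P̄·Hᵀ + R = [51283/1267 -41431/1267; -41431/1267 41563/1267]
step 1: K = P̄·Hᵀ·S⁻¹ = [-40379/81876 -35519/81876; -13109/163752 -61169/163752]
step 1: x' = x̄ + K·y = [21943/20469, 20762/20469]
step 1: P' = (I − K·H)·P̄ = [37949/20469 37139/40938; 37139/40938 45149/81876]
step 2: x̄ = F·x = [40343/20469, 6527/6823]
step 2: P̄ = F·P·Fᵀ + Q = [276221/81876 4275/6823; 4275/6823 23409/6823]
step 2: y = z − H·x̄ = [83350/20469, 79807/20469]
step 2: S = H·P̄·Hᵀ + R = [795302/20469 -1309457/40938; -1309457/40938 2660345/81876]
step 2: K = P̄·Hᵀ·S⁻¹ = [-9036971/19595489 -7995245/19595489; -1266381/19595489 -7076106/19595489]
step 2: x' = x̄ + K·y = [-29350102/19595489, -14000507/19595489]
step 2: P' = (I − K·H)·P̄ = [34064432/19595489 16684974/19595489; 16684974/19595489 10279062/19595489]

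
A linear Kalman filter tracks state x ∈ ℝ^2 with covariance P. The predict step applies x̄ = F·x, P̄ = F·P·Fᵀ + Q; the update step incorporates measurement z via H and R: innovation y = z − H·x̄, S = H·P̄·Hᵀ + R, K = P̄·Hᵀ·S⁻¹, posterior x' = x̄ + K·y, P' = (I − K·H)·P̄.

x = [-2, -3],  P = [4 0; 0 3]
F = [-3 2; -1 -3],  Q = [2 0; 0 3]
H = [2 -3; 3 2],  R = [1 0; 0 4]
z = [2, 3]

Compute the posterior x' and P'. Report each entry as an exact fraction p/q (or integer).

x' = [147557/142023, 2370/47341]
P' = [33380/142023 4988/47341; 4988/47341 6956/47341]

x̄ = F·x = [0, 11]
P̄ = F·P·Fᵀ + Q = [50 -6; -6 34]
y = z − H·x̄ = [35, -19]
S = H·P̄·Hᵀ + R = [579 126; 126 518]
K = P̄·Hᵀ·S⁻¹ = [3124/20289 10839/47341; -1556/6763 7219/47341]
x' = x̄ + K·y = [147557/142023, 2370/47341]
P' = (I − K·H)·P̄ = [33380/142023 4988/47341; 4988/47341 6956/47341]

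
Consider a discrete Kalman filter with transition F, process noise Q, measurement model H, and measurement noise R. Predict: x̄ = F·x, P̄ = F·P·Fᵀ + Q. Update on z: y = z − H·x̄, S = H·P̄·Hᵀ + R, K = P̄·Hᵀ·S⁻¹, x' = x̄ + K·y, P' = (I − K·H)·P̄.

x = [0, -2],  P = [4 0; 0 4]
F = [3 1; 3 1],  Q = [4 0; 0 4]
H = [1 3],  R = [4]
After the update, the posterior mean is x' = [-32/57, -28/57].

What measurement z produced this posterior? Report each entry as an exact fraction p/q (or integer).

x̄ = F·x = [-2, -2]
P̄ = F·P·Fᵀ + Q = [44 40; 40 44]
S = H·P̄·Hᵀ + R = [684]
K = P̄·Hᵀ·S⁻¹ = [41/171; 43/171]
x' − x̄ = [82/57, 86/57] = K·y
y = (KᵀK)⁻¹·Kᵀ·(x' − x̄) = [6]
z = y + H·x̄ = [6] + [-8] = [-2]

z = [-2]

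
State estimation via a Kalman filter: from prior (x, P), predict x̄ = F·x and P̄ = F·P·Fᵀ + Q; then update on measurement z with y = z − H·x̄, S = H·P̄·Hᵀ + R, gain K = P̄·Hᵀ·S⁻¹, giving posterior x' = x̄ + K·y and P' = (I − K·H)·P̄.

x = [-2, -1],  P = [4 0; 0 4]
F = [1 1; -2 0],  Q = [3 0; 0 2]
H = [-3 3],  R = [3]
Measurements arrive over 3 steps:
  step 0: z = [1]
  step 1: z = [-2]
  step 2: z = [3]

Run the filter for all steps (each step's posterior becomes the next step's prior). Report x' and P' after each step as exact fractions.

step 0: x̄ = F·x = [-3, 4]
step 0: P̄ = F·P·Fᵀ + Q = [11 -8; -8 18]
step 0: y = z − H·x̄ = [-20]
step 0: S = H·P̄·Hᵀ + R = [408]
step 0: K = P̄·Hᵀ·S⁻¹ = [-19/136; 13/68]
step 0: x' = x̄ + K·y = [-7/34, 3/17]
step 0: P' = (I − K·H)·P̄ = [413/136 197/68; 197/68 105/34]
step 1: x̄ = F·x = [-1/34, 7/17]
step 1: P̄ = F·P·Fᵀ + Q = [2029/136 -807/68; -807/68 481/34]
step 1: y = z − H·x̄ = [-113/34]
step 1: S = H·P̄·Hᵀ + R = [65037/136]
step 1: K = P̄·Hᵀ·S⁻¹ = [-3643/21679; 3538/21679]
step 1: x' = x̄ + K·y = [11470/21679, -2832/21679]
step 1: P' = (I − K·H)·P̄ = [30679/21679 27036/21679; 27036/21679 30574/21679]
step 2: x̄ = F·x = [1234/3097, -22940/21679]
step 2: P̄ = F·P·Fᵀ + Q = [25766/3097 -16490/3097; -16490/3097 166074/21679]
step 2: y = z − H·x̄ = [8409/1141]
step 2: S = H·P̄·Hᵀ + R = [276879/1141]
step 2: K = P̄·Hᵀ·S⁻¹ = [-15568/92293; 14816/92293]
step 2: x' = x̄ + K·y = [-1481234/1753567, 219076/1753567]
step 2: P' = (I − K·H)·P̄ = [2481578/1753567 2185786/1753567; 2185786/1753567 2467290/1753567]

step 0: x' = [-7/34, 3/17], P' = [413/136 197/68; 197/68 105/34]
step 1: x' = [11470/21679, -2832/21679], P' = [30679/21679 27036/21679; 27036/21679 30574/21679]
step 2: x' = [-1481234/1753567, 219076/1753567], P' = [2481578/1753567 2185786/1753567; 2185786/1753567 2467290/1753567]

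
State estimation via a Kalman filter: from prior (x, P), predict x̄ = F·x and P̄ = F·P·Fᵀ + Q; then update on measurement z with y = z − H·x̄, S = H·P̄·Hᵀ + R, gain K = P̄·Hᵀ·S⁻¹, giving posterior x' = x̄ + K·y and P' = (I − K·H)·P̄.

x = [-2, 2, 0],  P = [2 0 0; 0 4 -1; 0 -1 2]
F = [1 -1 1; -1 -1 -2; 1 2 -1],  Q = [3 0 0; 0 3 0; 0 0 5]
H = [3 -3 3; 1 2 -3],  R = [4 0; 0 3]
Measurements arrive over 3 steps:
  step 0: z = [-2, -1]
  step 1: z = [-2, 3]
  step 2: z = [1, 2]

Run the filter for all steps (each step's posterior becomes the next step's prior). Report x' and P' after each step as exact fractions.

step 0: x' = [-96368/88427, -88620/88427, -56894/88427], P' = [55276/88427 87844/88427 56308/88427; 87844/88427 420028/88427 312628/88427; 56308/88427 312628/88427 251580/88427]
step 1: x' = [596841215/3523021423, 469188086/3523021423, -2792272675/3523021423], P' = [2122841635/3523021423 3212775313/3523021423 1996618082/3523021423; 3212775313/3523021423 13600798624/3523021423 9794625299/3523021423; 1996618082/3523021423 9794625299/3523021423 7780507917/3523021423]
step 2: x' = [100054224366186/118919762096101, 144595993020079/118919762096101, 67012723789572/118919762096101], P' = [70524293098976/118919762096101 104129083551221/118919762096101 64277898231301/118919762096101; 104129083551221/118919762096101 442541838819575/118919762096101 318680753024026/118919762096101; 64277898231301/118919762096101 318680753024026/118919762096101 254026260675361/118919762096101]

step 0: x̄ = F·x = [-4, 0, 2]
step 0: P̄ = F·P·Fᵀ + Q = [13 -3 -11; -3 13 -3; -11 -3 29]
step 0: y = z − H·x̄ = [4, 9]
step 0: S = H·P̄·Hᵀ + R = [409 -288; -288 419]
step 0: K = P̄·Hᵀ·S⁻¹ = [17805/88427 20680/88427; -14667/88427 -3328/88427; -3555/88427 -24392/88427]
step 0: x' = x̄ + K·y = [-96368/88427, -88620/88427, -56894/88427]
step 0: P' = (I − K·H)·P̄ = [55276/88427 87844/88427 56308/88427; 87844/88427 420028/88427 312628/88427; 56308/88427 312628/88427 251580/88427]
step 1: x̄ = F·x = [-64642/88427, 298776/88427, -216714/88427]
step 1: P̄ = F·P·Fᵀ + Q = [303837/88427 5296/88427 -10632/88427; 5296/88427 3398337/88427 -1649896/88427; -10632/88427 -1649896/88427 1417351/88427]
step 1: y = z − H·x̄ = [1563542/88427, -917771/88427]
step 1: S = H·P̄·Hᵀ + R = [75840857/88427 -56903430/88427; -56903430/88427 46802353/88427]
step 1: K = P̄·Hᵀ·S⁻¹ = [680013303/3523021423 852846005/3523021423; -445048509/3523021423 343498888/3523021423; -13124475/3523021423 -585218357/3523021423]
step 1: x' = x̄ + K·y = [596841215/3523021423, 469188086/3523021423, -2792272675/3523021423]
step 1: P' = (I − K·H)·P̄ = [2122841635/3523021423 3212775313/3523021423 1996618082/3523021423; 3212775313/3523021423 13600798624/3523021423 9794625299/3523021423; 1996618082/3523021423 9794625299/3523021423 7780507917/3523021423]
step 2: x̄ = F·x = [-2664619546/3523021423, 4518516049/3523021423, 4327490062/3523021423]
step 2: P̄ = F·P·Fᵀ + Q = [12051647385/3523021423 -278287792/3523021423 -262612320/3523021423; -278287792/3523021423 111005260346/3523021423 -54782242967/3523021423; -262612320/3523021423 -54782242967/3523021423 51601015055/3523021423]
step 2: y = z − H·x̄ = [12089958022/3523021423, 13656100480/3523021423]
step 2: S = H·P̄·Hᵀ + R = [2572375922668/3523021423 -1915278589377/3523021423; -1915278589377/3523021423 1588900326889/3523021423]
step 2: K = P̄·Hᵀ·S⁻¹ = [23004830834292/118919762096101 28649588502505/118919762096101; -14799001683246/118919762096101 11056834039431/118919762096101; -282445588023/118919762096101 -20146459248910/118919762096101]
step 2: x' = x̄ + K·y = [100054224366186/118919762096101, 144595993020079/118919762096101, 67012723789572/118919762096101]
step 2: P' = (I − K·H)·P̄ = [70524293098976/118919762096101 104129083551221/118919762096101 64277898231301/118919762096101; 104129083551221/118919762096101 442541838819575/118919762096101 318680753024026/118919762096101; 64277898231301/118919762096101 318680753024026/118919762096101 254026260675361/118919762096101]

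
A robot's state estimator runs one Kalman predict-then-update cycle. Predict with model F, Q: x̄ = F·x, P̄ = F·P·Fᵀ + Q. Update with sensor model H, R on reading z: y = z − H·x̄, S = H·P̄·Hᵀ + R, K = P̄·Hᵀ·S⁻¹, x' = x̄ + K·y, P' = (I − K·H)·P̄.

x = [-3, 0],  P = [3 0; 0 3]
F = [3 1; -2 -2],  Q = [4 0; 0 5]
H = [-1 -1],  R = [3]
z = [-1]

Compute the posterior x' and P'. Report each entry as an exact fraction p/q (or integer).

x̄ = F·x = [-9, 6]
P̄ = F·P·Fᵀ + Q = [34 -24; -24 29]
y = z − H·x̄ = [-4]
S = H·P̄·Hᵀ + R = [18]
K = P̄·Hᵀ·S⁻¹ = [-5/9; -5/18]
x' = x̄ + K·y = [-61/9, 64/9]
P' = (I − K·H)·P̄ = [256/9 -241/9; -241/9 497/18]

x' = [-61/9, 64/9]
P' = [256/9 -241/9; -241/9 497/18]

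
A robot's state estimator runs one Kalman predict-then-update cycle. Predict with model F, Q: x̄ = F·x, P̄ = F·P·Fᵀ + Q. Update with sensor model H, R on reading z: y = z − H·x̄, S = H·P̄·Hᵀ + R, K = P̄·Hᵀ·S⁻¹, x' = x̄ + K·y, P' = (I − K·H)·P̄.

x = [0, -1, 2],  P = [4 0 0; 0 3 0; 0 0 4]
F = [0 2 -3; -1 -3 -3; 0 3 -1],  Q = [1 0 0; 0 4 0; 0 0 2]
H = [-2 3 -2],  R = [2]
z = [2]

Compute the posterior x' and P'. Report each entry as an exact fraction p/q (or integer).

x̄ = F·x = [-8, -3, -5]
P̄ = F·P·Fᵀ + Q = [49 18 30; 18 71 -15; 30 -15 33]
y = z − H·x̄ = [-15]
S = H·P̄·Hᵀ + R = [1173]
K = P̄·Hᵀ·S⁻¹ = [-104/1173; 3/17; -57/391]
x' = x̄ + K·y = [-2608/391, -96/17, -1100/391]
P' = (I − K·H)·P̄ = [46661/1173 618/17 5802/391; 618/17 586/17 258/17; 5802/391 258/17 3156/391]

x' = [-2608/391, -96/17, -1100/391]
P' = [46661/1173 618/17 5802/391; 618/17 586/17 258/17; 5802/391 258/17 3156/391]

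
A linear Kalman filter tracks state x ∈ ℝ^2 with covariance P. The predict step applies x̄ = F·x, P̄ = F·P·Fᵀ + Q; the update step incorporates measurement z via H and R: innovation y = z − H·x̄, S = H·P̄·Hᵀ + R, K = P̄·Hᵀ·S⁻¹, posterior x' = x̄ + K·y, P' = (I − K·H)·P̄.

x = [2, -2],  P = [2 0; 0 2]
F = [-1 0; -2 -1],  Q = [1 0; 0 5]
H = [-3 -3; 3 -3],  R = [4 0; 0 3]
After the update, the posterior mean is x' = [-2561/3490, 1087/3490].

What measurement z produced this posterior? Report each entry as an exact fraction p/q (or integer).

x̄ = F·x = [-2, -2]
P̄ = F·P·Fᵀ + Q = [3 4; 4 15]
S = H·P̄·Hᵀ + R = [238 108; 108 93]
K = P̄·Hᵀ·S⁻¹ = [-543/3490 259/1745; -579/3490 -283/1745]
x' − x̄ = [4419/3490, 8067/3490] = K·y
y = (KᵀK)⁻¹·Kᵀ·(x' − x̄) = [-11, -3]
z = y + H·x̄ = [-11, -3] + [12, 0] = [1, -3]

z = [1, -3]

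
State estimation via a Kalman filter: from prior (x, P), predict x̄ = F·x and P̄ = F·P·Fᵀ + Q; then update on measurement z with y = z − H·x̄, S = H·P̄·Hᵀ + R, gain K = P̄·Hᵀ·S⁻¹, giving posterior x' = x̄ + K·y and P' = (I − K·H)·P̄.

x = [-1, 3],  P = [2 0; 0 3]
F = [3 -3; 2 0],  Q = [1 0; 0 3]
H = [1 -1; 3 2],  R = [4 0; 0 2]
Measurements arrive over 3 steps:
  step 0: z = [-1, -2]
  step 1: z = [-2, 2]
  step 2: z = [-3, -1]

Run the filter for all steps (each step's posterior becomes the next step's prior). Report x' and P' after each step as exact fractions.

step 0: x̄ = F·x = [-12, -2]
step 0: P̄ = F·P·Fᵀ + Q = [46 12; 12 11]
step 0: y = z − H·x̄ = [9, 38]
step 0: S = H·P̄·Hᵀ + R = [37 104; 104 604]
step 0: K = P̄·Hᵀ·S⁻¹ = [922/2883 1229/5766; -1357/2883 1021/5766]
step 0: x' = x̄ + K·y = [-2947/2883, 1420/2883]
step 0: P' = (I − K·H)·P̄ = [1721/2883 -1967/2883; -1967/2883 3461/2883]
step 1: x̄ = F·x = [-4367/961, -5894/2883]
step 1: P̄ = F·P·Fᵀ + Q = [28309/961 7376/961; 7376/961 15533/2883]
step 1: y = z − H·x̄ = [1441/2883, 56857/2883]
step 1: S = H·P̄·Hᵀ + R = [67736/2883 201587/2883; 201587/2883 1097777/2883]
step 1: K = P̄·Hᵀ·S⁻¹ = [428984/1670963 376399/1670963; -4302745/11696741 1828445/11696741]
step 1: x' = x̄ + K·y = [44328/1670963, 9996202/11696741]
step 1: P' = (I − K·H)·P̄ = [119562/238709 -879002/1670963; -879002/1670963 11057966/11696741]
step 2: x̄ = F·x = [-29057718/11696741, 88656/1670963]
step 2: P̄ = F·P·Fᵀ + Q = [274699529/11696741 10295616/1670963; 10295616/1670963 1194375/238709]
step 2: y = z − H·x̄ = [-5411913/11696741, 74235229/11696741]
step 2: S = H·P̄·Hᵀ + R = [235872244/11696741 634980525/11696741; 634980525/11696741 3594618487/11696741]
step 2: K = P̄·Hᵀ·S⁻¹ = [9709247344/38016611783 8524942299/38016611783; -13928890491/38016611783 5985020199/38016611783]
step 2: x' = x̄ + K·y = [-44830482495/38016611783, 46446620790/38016611783]
step 2: P' = (I − K·H)·P̄ = [18944772670/38016611783 -19892216706/38016611783; -19892216706/38016611783 35823345258/38016611783]

step 0: x' = [-2947/2883, 1420/2883], P' = [1721/2883 -1967/2883; -1967/2883 3461/2883]
step 1: x' = [44328/1670963, 9996202/11696741], P' = [119562/238709 -879002/1670963; -879002/1670963 11057966/11696741]
step 2: x' = [-44830482495/38016611783, 46446620790/38016611783], P' = [18944772670/38016611783 -19892216706/38016611783; -19892216706/38016611783 35823345258/38016611783]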